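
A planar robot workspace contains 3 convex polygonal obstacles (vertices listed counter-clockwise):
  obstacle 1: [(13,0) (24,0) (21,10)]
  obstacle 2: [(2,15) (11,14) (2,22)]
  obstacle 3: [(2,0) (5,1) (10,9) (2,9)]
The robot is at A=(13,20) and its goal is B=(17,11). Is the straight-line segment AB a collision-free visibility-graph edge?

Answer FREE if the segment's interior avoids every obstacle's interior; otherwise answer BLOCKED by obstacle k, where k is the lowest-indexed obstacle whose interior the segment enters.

Obstacle 1 [(13,0) (24,0) (21,10)]:
  edge (13,0)–(24,0): clear
  edge (24,0)–(21,10): clear
  edge (21,10)–(13,0): clear
  midpoint (15,31/2) outside
  → clear
Obstacle 2 [(2,15) (11,14) (2,22)]:
  edge (2,15)–(11,14): clear
  edge (11,14)–(2,22): clear
  edge (2,22)–(2,15): clear
  midpoint (15,31/2) outside
  → clear
Obstacle 3 [(2,0) (5,1) (10,9) (2,9)]:
  edge (2,0)–(5,1): clear
  edge (5,1)–(10,9): clear
  edge (10,9)–(2,9): clear
  edge (2,9)–(2,0): clear
  midpoint (15,31/2) outside
  → clear

FREE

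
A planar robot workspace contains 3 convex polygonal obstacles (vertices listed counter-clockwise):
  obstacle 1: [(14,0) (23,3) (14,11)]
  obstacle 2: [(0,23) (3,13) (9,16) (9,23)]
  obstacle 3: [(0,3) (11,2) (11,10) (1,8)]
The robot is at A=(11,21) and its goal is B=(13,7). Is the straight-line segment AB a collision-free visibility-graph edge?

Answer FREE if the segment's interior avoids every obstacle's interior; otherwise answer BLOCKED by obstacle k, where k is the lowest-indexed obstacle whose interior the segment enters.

FREE

Obstacle 1 [(14,0) (23,3) (14,11)]:
  edge (14,0)–(23,3): clear
  edge (23,3)–(14,11): clear
  edge (14,11)–(14,0): clear
  midpoint (12,14) outside
  → clear
Obstacle 2 [(0,23) (3,13) (9,16) (9,23)]:
  edge (0,23)–(3,13): clear
  edge (3,13)–(9,16): clear
  edge (9,16)–(9,23): clear
  edge (9,23)–(0,23): clear
  midpoint (12,14) outside
  → clear
Obstacle 3 [(0,3) (11,2) (11,10) (1,8)]:
  edge (0,3)–(11,2): clear
  edge (11,2)–(11,10): clear
  edge (11,10)–(1,8): clear
  edge (1,8)–(0,3): clear
  midpoint (12,14) outside
  → clear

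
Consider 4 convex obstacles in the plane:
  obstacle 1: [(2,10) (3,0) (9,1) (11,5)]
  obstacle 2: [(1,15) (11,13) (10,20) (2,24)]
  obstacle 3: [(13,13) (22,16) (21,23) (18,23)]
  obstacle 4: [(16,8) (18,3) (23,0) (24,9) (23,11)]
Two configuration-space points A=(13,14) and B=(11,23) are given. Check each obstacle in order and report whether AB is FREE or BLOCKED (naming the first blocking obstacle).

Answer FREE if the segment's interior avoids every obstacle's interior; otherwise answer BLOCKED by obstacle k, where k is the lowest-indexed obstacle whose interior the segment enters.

Obstacle 1 [(2,10) (3,0) (9,1) (11,5)]:
  edge (2,10)–(3,0): clear
  edge (3,0)–(9,1): clear
  edge (9,1)–(11,5): clear
  edge (11,5)–(2,10): clear
  midpoint (12,37/2) outside
  → clear
Obstacle 2 [(1,15) (11,13) (10,20) (2,24)]:
  edge (1,15)–(11,13): clear
  edge (11,13)–(10,20): clear
  edge (10,20)–(2,24): clear
  edge (2,24)–(1,15): clear
  midpoint (12,37/2) outside
  → clear
Obstacle 3 [(13,13) (22,16) (21,23) (18,23)]:
  edge (13,13)–(22,16): clear
  edge (22,16)–(21,23): clear
  edge (21,23)–(18,23): clear
  edge (18,23)–(13,13): clear
  midpoint (12,37/2) outside
  → clear
Obstacle 4 [(16,8) (18,3) (23,0) (24,9) (23,11)]:
  edge (16,8)–(18,3): clear
  edge (18,3)–(23,0): clear
  edge (23,0)–(24,9): clear
  edge (24,9)–(23,11): clear
  edge (23,11)–(16,8): clear
  midpoint (12,37/2) outside
  → clear

FREE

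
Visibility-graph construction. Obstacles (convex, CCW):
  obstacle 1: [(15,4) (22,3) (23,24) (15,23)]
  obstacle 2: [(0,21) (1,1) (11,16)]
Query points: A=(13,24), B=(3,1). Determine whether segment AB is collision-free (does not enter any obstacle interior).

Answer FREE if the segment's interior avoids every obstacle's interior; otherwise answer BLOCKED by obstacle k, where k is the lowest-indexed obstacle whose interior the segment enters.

BLOCKED by obstacle 2

Obstacle 1 [(15,4) (22,3) (23,24) (15,23)]:
  edge (15,4)–(22,3): clear
  edge (22,3)–(23,24): clear
  edge (23,24)–(15,23): clear
  edge (15,23)–(15,4): clear
  midpoint (8,25/2) outside
  → clear
Obstacle 2 [(0,21) (1,1) (11,16)]:
  edge (0,21)–(1,1): clear
  edge (1,1)–(11,16): crosses AB
  edge (11,16)–(0,21): crosses AB
  → BLOCKED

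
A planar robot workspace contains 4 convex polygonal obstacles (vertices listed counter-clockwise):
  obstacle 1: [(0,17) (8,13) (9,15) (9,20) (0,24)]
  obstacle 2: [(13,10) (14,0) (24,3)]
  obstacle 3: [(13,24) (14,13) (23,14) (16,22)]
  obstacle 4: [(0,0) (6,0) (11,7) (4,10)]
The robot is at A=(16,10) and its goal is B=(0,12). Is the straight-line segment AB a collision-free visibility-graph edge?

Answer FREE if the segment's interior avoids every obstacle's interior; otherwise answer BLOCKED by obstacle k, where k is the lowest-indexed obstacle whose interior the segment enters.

Obstacle 1 [(0,17) (8,13) (9,15) (9,20) (0,24)]:
  edge (0,17)–(8,13): clear
  edge (8,13)–(9,15): clear
  edge (9,15)–(9,20): clear
  edge (9,20)–(0,24): clear
  edge (0,24)–(0,17): clear
  midpoint (8,11) outside
  → clear
Obstacle 2 [(13,10) (14,0) (24,3)]:
  edge (13,10)–(14,0): clear
  edge (14,0)–(24,3): clear
  edge (24,3)–(13,10): clear
  midpoint (8,11) outside
  → clear
Obstacle 3 [(13,24) (14,13) (23,14) (16,22)]:
  edge (13,24)–(14,13): clear
  edge (14,13)–(23,14): clear
  edge (23,14)–(16,22): clear
  edge (16,22)–(13,24): clear
  midpoint (8,11) outside
  → clear
Obstacle 4 [(0,0) (6,0) (11,7) (4,10)]:
  edge (0,0)–(6,0): clear
  edge (6,0)–(11,7): clear
  edge (11,7)–(4,10): clear
  edge (4,10)–(0,0): clear
  midpoint (8,11) outside
  → clear

FREE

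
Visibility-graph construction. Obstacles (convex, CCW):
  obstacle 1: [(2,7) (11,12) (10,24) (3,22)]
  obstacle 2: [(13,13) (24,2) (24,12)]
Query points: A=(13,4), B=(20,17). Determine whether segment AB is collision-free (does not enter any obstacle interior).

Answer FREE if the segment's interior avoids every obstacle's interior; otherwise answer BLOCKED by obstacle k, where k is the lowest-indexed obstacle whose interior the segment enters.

Obstacle 1 [(2,7) (11,12) (10,24) (3,22)]:
  edge (2,7)–(11,12): clear
  edge (11,12)–(10,24): clear
  edge (10,24)–(3,22): clear
  edge (3,22)–(2,7): clear
  midpoint (33/2,21/2) outside
  → clear
Obstacle 2 [(13,13) (24,2) (24,12)]:
  edge (13,13)–(24,2): crosses AB
  edge (24,2)–(24,12): clear
  edge (24,12)–(13,13): crosses AB
  → BLOCKED

BLOCKED by obstacle 2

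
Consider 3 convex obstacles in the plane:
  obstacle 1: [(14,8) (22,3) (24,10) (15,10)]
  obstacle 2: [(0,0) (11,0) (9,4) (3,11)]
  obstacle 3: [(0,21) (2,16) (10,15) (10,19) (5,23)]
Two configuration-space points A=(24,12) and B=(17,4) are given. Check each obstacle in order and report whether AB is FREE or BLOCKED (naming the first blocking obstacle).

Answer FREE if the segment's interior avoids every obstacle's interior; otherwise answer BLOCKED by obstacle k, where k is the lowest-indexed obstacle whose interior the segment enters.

BLOCKED by obstacle 1

Obstacle 1 [(14,8) (22,3) (24,10) (15,10)]:
  edge (14,8)–(22,3): crosses AB
  edge (22,3)–(24,10): clear
  edge (24,10)–(15,10): crosses AB
  edge (15,10)–(14,8): clear
  → BLOCKED
Obstacle 2 [(0,0) (11,0) (9,4) (3,11)]:
  edge (0,0)–(11,0): clear
  edge (11,0)–(9,4): clear
  edge (9,4)–(3,11): clear
  edge (3,11)–(0,0): clear
  midpoint (41/2,8) outside
  → clear
Obstacle 3 [(0,21) (2,16) (10,15) (10,19) (5,23)]:
  edge (0,21)–(2,16): clear
  edge (2,16)–(10,15): clear
  edge (10,15)–(10,19): clear
  edge (10,19)–(5,23): clear
  edge (5,23)–(0,21): clear
  midpoint (41/2,8) outside
  → clear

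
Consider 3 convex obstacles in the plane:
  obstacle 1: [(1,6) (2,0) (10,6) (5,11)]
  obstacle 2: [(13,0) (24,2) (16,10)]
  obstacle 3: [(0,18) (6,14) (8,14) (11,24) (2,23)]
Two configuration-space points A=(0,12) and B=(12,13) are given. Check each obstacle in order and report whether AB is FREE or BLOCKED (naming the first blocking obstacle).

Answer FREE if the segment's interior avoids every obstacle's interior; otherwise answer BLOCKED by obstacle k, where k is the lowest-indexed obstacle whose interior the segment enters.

FREE

Obstacle 1 [(1,6) (2,0) (10,6) (5,11)]:
  edge (1,6)–(2,0): clear
  edge (2,0)–(10,6): clear
  edge (10,6)–(5,11): clear
  edge (5,11)–(1,6): clear
  midpoint (6,25/2) outside
  → clear
Obstacle 2 [(13,0) (24,2) (16,10)]:
  edge (13,0)–(24,2): clear
  edge (24,2)–(16,10): clear
  edge (16,10)–(13,0): clear
  midpoint (6,25/2) outside
  → clear
Obstacle 3 [(0,18) (6,14) (8,14) (11,24) (2,23)]:
  edge (0,18)–(6,14): clear
  edge (6,14)–(8,14): clear
  edge (8,14)–(11,24): clear
  edge (11,24)–(2,23): clear
  edge (2,23)–(0,18): clear
  midpoint (6,25/2) outside
  → clear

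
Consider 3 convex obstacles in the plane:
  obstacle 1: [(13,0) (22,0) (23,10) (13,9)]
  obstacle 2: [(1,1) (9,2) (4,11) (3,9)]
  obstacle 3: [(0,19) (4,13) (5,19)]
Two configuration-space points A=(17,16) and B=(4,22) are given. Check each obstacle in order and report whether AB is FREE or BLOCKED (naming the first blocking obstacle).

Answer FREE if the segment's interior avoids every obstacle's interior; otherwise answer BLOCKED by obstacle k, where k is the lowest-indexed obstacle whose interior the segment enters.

Obstacle 1 [(13,0) (22,0) (23,10) (13,9)]:
  edge (13,0)–(22,0): clear
  edge (22,0)–(23,10): clear
  edge (23,10)–(13,9): clear
  edge (13,9)–(13,0): clear
  midpoint (21/2,19) outside
  → clear
Obstacle 2 [(1,1) (9,2) (4,11) (3,9)]:
  edge (1,1)–(9,2): clear
  edge (9,2)–(4,11): clear
  edge (4,11)–(3,9): clear
  edge (3,9)–(1,1): clear
  midpoint (21/2,19) outside
  → clear
Obstacle 3 [(0,19) (4,13) (5,19)]:
  edge (0,19)–(4,13): clear
  edge (4,13)–(5,19): clear
  edge (5,19)–(0,19): clear
  midpoint (21/2,19) outside
  → clear

FREE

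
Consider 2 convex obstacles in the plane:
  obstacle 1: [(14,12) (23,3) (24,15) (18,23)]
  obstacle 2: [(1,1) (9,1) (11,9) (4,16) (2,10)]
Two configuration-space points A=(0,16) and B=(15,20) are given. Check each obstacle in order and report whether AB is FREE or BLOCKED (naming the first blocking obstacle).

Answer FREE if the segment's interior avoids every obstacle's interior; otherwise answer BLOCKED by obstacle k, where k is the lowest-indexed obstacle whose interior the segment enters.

FREE

Obstacle 1 [(14,12) (23,3) (24,15) (18,23)]:
  edge (14,12)–(23,3): clear
  edge (23,3)–(24,15): clear
  edge (24,15)–(18,23): clear
  edge (18,23)–(14,12): clear
  midpoint (15/2,18) outside
  → clear
Obstacle 2 [(1,1) (9,1) (11,9) (4,16) (2,10)]:
  edge (1,1)–(9,1): clear
  edge (9,1)–(11,9): clear
  edge (11,9)–(4,16): clear
  edge (4,16)–(2,10): clear
  edge (2,10)–(1,1): clear
  midpoint (15/2,18) outside
  → clear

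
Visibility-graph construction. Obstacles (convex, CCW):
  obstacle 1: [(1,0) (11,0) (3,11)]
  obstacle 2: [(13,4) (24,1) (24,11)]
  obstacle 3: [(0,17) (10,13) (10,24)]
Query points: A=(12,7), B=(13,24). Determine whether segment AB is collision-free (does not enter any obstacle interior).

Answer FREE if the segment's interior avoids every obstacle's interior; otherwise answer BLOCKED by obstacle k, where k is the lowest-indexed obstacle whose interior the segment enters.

Obstacle 1 [(1,0) (11,0) (3,11)]:
  edge (1,0)–(11,0): clear
  edge (11,0)–(3,11): clear
  edge (3,11)–(1,0): clear
  midpoint (25/2,31/2) outside
  → clear
Obstacle 2 [(13,4) (24,1) (24,11)]:
  edge (13,4)–(24,1): clear
  edge (24,1)–(24,11): clear
  edge (24,11)–(13,4): clear
  midpoint (25/2,31/2) outside
  → clear
Obstacle 3 [(0,17) (10,13) (10,24)]:
  edge (0,17)–(10,13): clear
  edge (10,13)–(10,24): clear
  edge (10,24)–(0,17): clear
  midpoint (25/2,31/2) outside
  → clear

FREE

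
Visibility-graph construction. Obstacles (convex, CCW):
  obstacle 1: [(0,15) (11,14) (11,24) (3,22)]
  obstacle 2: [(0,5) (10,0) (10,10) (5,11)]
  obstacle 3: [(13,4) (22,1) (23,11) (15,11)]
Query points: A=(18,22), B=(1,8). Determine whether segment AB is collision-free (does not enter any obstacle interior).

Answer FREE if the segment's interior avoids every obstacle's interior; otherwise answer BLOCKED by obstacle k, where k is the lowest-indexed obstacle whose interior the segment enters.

Obstacle 1 [(0,15) (11,14) (11,24) (3,22)]:
  edge (0,15)–(11,14): crosses AB
  edge (11,14)–(11,24): crosses AB
  edge (11,24)–(3,22): clear
  edge (3,22)–(0,15): clear
  → BLOCKED
Obstacle 2 [(0,5) (10,0) (10,10) (5,11)]:
  edge (0,5)–(10,0): clear
  edge (10,0)–(10,10): clear
  edge (10,10)–(5,11): clear
  edge (5,11)–(0,5): clear
  midpoint (19/2,15) outside
  → clear
Obstacle 3 [(13,4) (22,1) (23,11) (15,11)]:
  edge (13,4)–(22,1): clear
  edge (22,1)–(23,11): clear
  edge (23,11)–(15,11): clear
  edge (15,11)–(13,4): clear
  midpoint (19/2,15) outside
  → clear

BLOCKED by obstacle 1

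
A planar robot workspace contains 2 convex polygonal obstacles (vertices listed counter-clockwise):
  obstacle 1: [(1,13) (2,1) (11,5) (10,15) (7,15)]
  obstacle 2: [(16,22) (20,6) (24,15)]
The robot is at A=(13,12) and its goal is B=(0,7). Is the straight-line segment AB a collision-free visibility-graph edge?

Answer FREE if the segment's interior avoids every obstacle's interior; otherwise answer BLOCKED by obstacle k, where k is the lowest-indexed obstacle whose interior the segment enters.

Obstacle 1 [(1,13) (2,1) (11,5) (10,15) (7,15)]:
  edge (1,13)–(2,1): crosses AB
  edge (2,1)–(11,5): clear
  edge (11,5)–(10,15): crosses AB
  edge (10,15)–(7,15): clear
  edge (7,15)–(1,13): clear
  → BLOCKED
Obstacle 2 [(16,22) (20,6) (24,15)]:
  edge (16,22)–(20,6): clear
  edge (20,6)–(24,15): clear
  edge (24,15)–(16,22): clear
  midpoint (13/2,19/2) outside
  → clear

BLOCKED by obstacle 1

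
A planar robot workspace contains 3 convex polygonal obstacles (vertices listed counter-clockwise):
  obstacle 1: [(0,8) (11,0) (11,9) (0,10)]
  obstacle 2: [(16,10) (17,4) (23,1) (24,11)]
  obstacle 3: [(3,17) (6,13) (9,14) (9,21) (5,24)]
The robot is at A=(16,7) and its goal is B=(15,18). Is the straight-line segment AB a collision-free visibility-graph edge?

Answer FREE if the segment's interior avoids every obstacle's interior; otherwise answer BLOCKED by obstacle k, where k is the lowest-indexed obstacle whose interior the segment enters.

Obstacle 1 [(0,8) (11,0) (11,9) (0,10)]:
  edge (0,8)–(11,0): clear
  edge (11,0)–(11,9): clear
  edge (11,9)–(0,10): clear
  edge (0,10)–(0,8): clear
  midpoint (31/2,25/2) outside
  → clear
Obstacle 2 [(16,10) (17,4) (23,1) (24,11)]:
  edge (16,10)–(17,4): clear
  edge (17,4)–(23,1): clear
  edge (23,1)–(24,11): clear
  edge (24,11)–(16,10): clear
  midpoint (31/2,25/2) outside
  → clear
Obstacle 3 [(3,17) (6,13) (9,14) (9,21) (5,24)]:
  edge (3,17)–(6,13): clear
  edge (6,13)–(9,14): clear
  edge (9,14)–(9,21): clear
  edge (9,21)–(5,24): clear
  edge (5,24)–(3,17): clear
  midpoint (31/2,25/2) outside
  → clear

FREE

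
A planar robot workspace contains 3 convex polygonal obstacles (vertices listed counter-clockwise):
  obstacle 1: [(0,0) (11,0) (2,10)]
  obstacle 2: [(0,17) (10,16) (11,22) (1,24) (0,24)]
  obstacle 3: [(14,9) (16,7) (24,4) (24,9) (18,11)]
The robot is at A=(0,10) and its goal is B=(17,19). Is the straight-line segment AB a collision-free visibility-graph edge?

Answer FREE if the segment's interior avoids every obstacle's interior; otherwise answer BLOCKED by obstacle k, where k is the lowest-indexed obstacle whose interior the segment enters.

Obstacle 1 [(0,0) (11,0) (2,10)]:
  edge (0,0)–(11,0): clear
  edge (11,0)–(2,10): clear
  edge (2,10)–(0,0): clear
  midpoint (17/2,29/2) outside
  → clear
Obstacle 2 [(0,17) (10,16) (11,22) (1,24) (0,24)]:
  edge (0,17)–(10,16): clear
  edge (10,16)–(11,22): clear
  edge (11,22)–(1,24): clear
  edge (1,24)–(0,24): clear
  edge (0,24)–(0,17): clear
  midpoint (17/2,29/2) outside
  → clear
Obstacle 3 [(14,9) (16,7) (24,4) (24,9) (18,11)]:
  edge (14,9)–(16,7): clear
  edge (16,7)–(24,4): clear
  edge (24,4)–(24,9): clear
  edge (24,9)–(18,11): clear
  edge (18,11)–(14,9): clear
  midpoint (17/2,29/2) outside
  → clear

FREE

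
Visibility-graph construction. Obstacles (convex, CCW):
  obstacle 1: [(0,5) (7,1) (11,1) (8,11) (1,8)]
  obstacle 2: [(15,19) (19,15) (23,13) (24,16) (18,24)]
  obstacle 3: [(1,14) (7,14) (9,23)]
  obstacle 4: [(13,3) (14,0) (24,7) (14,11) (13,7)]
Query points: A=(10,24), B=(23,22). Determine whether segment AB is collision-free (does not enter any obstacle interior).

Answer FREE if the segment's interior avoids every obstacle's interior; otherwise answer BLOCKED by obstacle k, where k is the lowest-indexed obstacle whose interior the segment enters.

BLOCKED by obstacle 2

Obstacle 1 [(0,5) (7,1) (11,1) (8,11) (1,8)]:
  edge (0,5)–(7,1): clear
  edge (7,1)–(11,1): clear
  edge (11,1)–(8,11): clear
  edge (8,11)–(1,8): clear
  edge (1,8)–(0,5): clear
  midpoint (33/2,23) outside
  → clear
Obstacle 2 [(15,19) (19,15) (23,13) (24,16) (18,24)]:
  edge (15,19)–(19,15): clear
  edge (19,15)–(23,13): clear
  edge (23,13)–(24,16): clear
  edge (24,16)–(18,24): crosses AB
  edge (18,24)–(15,19): crosses AB
  → BLOCKED
Obstacle 3 [(1,14) (7,14) (9,23)]:
  edge (1,14)–(7,14): clear
  edge (7,14)–(9,23): clear
  edge (9,23)–(1,14): clear
  midpoint (33/2,23) outside
  → clear
Obstacle 4 [(13,3) (14,0) (24,7) (14,11) (13,7)]:
  edge (13,3)–(14,0): clear
  edge (14,0)–(24,7): clear
  edge (24,7)–(14,11): clear
  edge (14,11)–(13,7): clear
  edge (13,7)–(13,3): clear
  midpoint (33/2,23) outside
  → clear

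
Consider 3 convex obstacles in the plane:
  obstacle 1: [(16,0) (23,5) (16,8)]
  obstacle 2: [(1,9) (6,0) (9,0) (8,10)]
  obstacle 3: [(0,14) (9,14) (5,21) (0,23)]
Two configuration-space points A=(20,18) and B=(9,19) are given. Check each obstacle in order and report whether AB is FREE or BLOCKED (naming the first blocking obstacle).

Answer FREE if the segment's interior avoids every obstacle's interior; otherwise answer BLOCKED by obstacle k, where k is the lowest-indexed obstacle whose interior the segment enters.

FREE

Obstacle 1 [(16,0) (23,5) (16,8)]:
  edge (16,0)–(23,5): clear
  edge (23,5)–(16,8): clear
  edge (16,8)–(16,0): clear
  midpoint (29/2,37/2) outside
  → clear
Obstacle 2 [(1,9) (6,0) (9,0) (8,10)]:
  edge (1,9)–(6,0): clear
  edge (6,0)–(9,0): clear
  edge (9,0)–(8,10): clear
  edge (8,10)–(1,9): clear
  midpoint (29/2,37/2) outside
  → clear
Obstacle 3 [(0,14) (9,14) (5,21) (0,23)]:
  edge (0,14)–(9,14): clear
  edge (9,14)–(5,21): clear
  edge (5,21)–(0,23): clear
  edge (0,23)–(0,14): clear
  midpoint (29/2,37/2) outside
  → clear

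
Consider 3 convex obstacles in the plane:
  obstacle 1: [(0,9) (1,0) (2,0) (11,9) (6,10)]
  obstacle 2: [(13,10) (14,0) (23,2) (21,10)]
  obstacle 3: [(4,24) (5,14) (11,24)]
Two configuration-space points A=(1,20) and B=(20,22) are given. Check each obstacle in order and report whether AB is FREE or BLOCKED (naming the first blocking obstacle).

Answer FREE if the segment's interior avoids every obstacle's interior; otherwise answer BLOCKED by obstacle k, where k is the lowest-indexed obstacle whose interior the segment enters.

Obstacle 1 [(0,9) (1,0) (2,0) (11,9) (6,10)]:
  edge (0,9)–(1,0): clear
  edge (1,0)–(2,0): clear
  edge (2,0)–(11,9): clear
  edge (11,9)–(6,10): clear
  edge (6,10)–(0,9): clear
  midpoint (21/2,21) outside
  → clear
Obstacle 2 [(13,10) (14,0) (23,2) (21,10)]:
  edge (13,10)–(14,0): clear
  edge (14,0)–(23,2): clear
  edge (23,2)–(21,10): clear
  edge (21,10)–(13,10): clear
  midpoint (21/2,21) outside
  → clear
Obstacle 3 [(4,24) (5,14) (11,24)]:
  edge (4,24)–(5,14): crosses AB
  edge (5,14)–(11,24): crosses AB
  edge (11,24)–(4,24): clear
  → BLOCKED

BLOCKED by obstacle 3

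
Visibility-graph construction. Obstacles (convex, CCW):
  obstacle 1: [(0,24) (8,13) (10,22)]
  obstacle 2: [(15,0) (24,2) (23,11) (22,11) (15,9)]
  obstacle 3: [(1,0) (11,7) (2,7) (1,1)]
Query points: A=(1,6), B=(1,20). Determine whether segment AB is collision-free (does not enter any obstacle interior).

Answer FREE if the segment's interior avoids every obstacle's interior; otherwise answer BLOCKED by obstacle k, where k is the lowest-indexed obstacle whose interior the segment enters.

Obstacle 1 [(0,24) (8,13) (10,22)]:
  edge (0,24)–(8,13): clear
  edge (8,13)–(10,22): clear
  edge (10,22)–(0,24): clear
  midpoint (1,13) outside
  → clear
Obstacle 2 [(15,0) (24,2) (23,11) (22,11) (15,9)]:
  edge (15,0)–(24,2): clear
  edge (24,2)–(23,11): clear
  edge (23,11)–(22,11): clear
  edge (22,11)–(15,9): clear
  edge (15,9)–(15,0): clear
  midpoint (1,13) outside
  → clear
Obstacle 3 [(1,0) (11,7) (2,7) (1,1)]:
  edge (1,0)–(11,7): clear
  edge (11,7)–(2,7): clear
  edge (2,7)–(1,1): clear
  edge (1,1)–(1,0): clear
  midpoint (1,13) outside
  → clear

FREE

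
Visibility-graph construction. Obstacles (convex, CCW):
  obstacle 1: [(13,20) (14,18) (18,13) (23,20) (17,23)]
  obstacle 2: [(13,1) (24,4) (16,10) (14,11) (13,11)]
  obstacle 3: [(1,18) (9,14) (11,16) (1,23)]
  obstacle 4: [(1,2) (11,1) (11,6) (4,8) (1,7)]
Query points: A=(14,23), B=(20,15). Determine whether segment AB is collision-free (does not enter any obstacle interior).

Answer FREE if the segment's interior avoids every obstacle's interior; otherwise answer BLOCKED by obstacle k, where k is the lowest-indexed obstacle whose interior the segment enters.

BLOCKED by obstacle 1

Obstacle 1 [(13,20) (14,18) (18,13) (23,20) (17,23)]:
  edge (13,20)–(14,18): clear
  edge (14,18)–(18,13): clear
  edge (18,13)–(23,20): crosses AB
  edge (23,20)–(17,23): clear
  edge (17,23)–(13,20): crosses AB
  → BLOCKED
Obstacle 2 [(13,1) (24,4) (16,10) (14,11) (13,11)]:
  edge (13,1)–(24,4): clear
  edge (24,4)–(16,10): clear
  edge (16,10)–(14,11): clear
  edge (14,11)–(13,11): clear
  edge (13,11)–(13,1): clear
  midpoint (17,19) outside
  → clear
Obstacle 3 [(1,18) (9,14) (11,16) (1,23)]:
  edge (1,18)–(9,14): clear
  edge (9,14)–(11,16): clear
  edge (11,16)–(1,23): clear
  edge (1,23)–(1,18): clear
  midpoint (17,19) outside
  → clear
Obstacle 4 [(1,2) (11,1) (11,6) (4,8) (1,7)]:
  edge (1,2)–(11,1): clear
  edge (11,1)–(11,6): clear
  edge (11,6)–(4,8): clear
  edge (4,8)–(1,7): clear
  edge (1,7)–(1,2): clear
  midpoint (17,19) outside
  → clear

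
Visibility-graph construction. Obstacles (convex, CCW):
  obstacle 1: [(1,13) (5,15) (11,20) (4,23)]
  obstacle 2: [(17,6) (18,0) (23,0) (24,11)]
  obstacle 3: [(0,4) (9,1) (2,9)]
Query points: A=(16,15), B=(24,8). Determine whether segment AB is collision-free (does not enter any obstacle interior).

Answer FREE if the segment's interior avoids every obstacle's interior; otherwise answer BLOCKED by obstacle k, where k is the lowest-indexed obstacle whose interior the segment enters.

Obstacle 1 [(1,13) (5,15) (11,20) (4,23)]:
  edge (1,13)–(5,15): clear
  edge (5,15)–(11,20): clear
  edge (11,20)–(4,23): clear
  edge (4,23)–(1,13): clear
  midpoint (20,23/2) outside
  → clear
Obstacle 2 [(17,6) (18,0) (23,0) (24,11)]:
  edge (17,6)–(18,0): clear
  edge (18,0)–(23,0): clear
  edge (23,0)–(24,11): crosses AB
  edge (24,11)–(17,6): crosses AB
  → BLOCKED
Obstacle 3 [(0,4) (9,1) (2,9)]:
  edge (0,4)–(9,1): clear
  edge (9,1)–(2,9): clear
  edge (2,9)–(0,4): clear
  midpoint (20,23/2) outside
  → clear

BLOCKED by obstacle 2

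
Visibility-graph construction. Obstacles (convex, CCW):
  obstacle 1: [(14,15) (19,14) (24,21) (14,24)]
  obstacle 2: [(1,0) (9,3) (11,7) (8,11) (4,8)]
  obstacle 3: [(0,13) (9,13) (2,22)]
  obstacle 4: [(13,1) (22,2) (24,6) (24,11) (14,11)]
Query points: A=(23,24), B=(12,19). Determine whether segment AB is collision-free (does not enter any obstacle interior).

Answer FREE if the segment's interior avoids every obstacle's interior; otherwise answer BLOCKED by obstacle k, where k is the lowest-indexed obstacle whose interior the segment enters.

Obstacle 1 [(14,15) (19,14) (24,21) (14,24)]:
  edge (14,15)–(19,14): clear
  edge (19,14)–(24,21): clear
  edge (24,21)–(14,24): crosses AB
  edge (14,24)–(14,15): crosses AB
  → BLOCKED
Obstacle 2 [(1,0) (9,3) (11,7) (8,11) (4,8)]:
  edge (1,0)–(9,3): clear
  edge (9,3)–(11,7): clear
  edge (11,7)–(8,11): clear
  edge (8,11)–(4,8): clear
  edge (4,8)–(1,0): clear
  midpoint (35/2,43/2) outside
  → clear
Obstacle 3 [(0,13) (9,13) (2,22)]:
  edge (0,13)–(9,13): clear
  edge (9,13)–(2,22): clear
  edge (2,22)–(0,13): clear
  midpoint (35/2,43/2) outside
  → clear
Obstacle 4 [(13,1) (22,2) (24,6) (24,11) (14,11)]:
  edge (13,1)–(22,2): clear
  edge (22,2)–(24,6): clear
  edge (24,6)–(24,11): clear
  edge (24,11)–(14,11): clear
  edge (14,11)–(13,1): clear
  midpoint (35/2,43/2) outside
  → clear

BLOCKED by obstacle 1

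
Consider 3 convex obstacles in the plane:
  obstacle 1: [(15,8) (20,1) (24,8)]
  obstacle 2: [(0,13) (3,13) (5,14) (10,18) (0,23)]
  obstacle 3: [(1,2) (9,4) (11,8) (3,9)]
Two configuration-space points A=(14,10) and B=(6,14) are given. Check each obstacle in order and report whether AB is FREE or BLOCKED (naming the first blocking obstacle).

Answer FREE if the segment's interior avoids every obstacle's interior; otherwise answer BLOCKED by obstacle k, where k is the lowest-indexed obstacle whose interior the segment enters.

Obstacle 1 [(15,8) (20,1) (24,8)]:
  edge (15,8)–(20,1): clear
  edge (20,1)–(24,8): clear
  edge (24,8)–(15,8): clear
  midpoint (10,12) outside
  → clear
Obstacle 2 [(0,13) (3,13) (5,14) (10,18) (0,23)]:
  edge (0,13)–(3,13): clear
  edge (3,13)–(5,14): clear
  edge (5,14)–(10,18): clear
  edge (10,18)–(0,23): clear
  edge (0,23)–(0,13): clear
  midpoint (10,12) outside
  → clear
Obstacle 3 [(1,2) (9,4) (11,8) (3,9)]:
  edge (1,2)–(9,4): clear
  edge (9,4)–(11,8): clear
  edge (11,8)–(3,9): clear
  edge (3,9)–(1,2): clear
  midpoint (10,12) outside
  → clear

FREE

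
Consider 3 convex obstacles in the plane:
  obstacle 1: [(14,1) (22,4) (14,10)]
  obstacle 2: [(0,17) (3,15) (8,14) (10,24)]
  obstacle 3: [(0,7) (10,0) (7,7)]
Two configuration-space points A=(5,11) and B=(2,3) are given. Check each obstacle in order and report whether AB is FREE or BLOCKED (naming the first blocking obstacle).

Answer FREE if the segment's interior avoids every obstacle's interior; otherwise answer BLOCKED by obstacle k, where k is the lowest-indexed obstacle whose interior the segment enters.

Obstacle 1 [(14,1) (22,4) (14,10)]:
  edge (14,1)–(22,4): clear
  edge (22,4)–(14,10): clear
  edge (14,10)–(14,1): clear
  midpoint (7/2,7) outside
  → clear
Obstacle 2 [(0,17) (3,15) (8,14) (10,24)]:
  edge (0,17)–(3,15): clear
  edge (3,15)–(8,14): clear
  edge (8,14)–(10,24): clear
  edge (10,24)–(0,17): clear
  midpoint (7/2,7) outside
  → clear
Obstacle 3 [(0,7) (10,0) (7,7)]:
  edge (0,7)–(10,0): crosses AB
  edge (10,0)–(7,7): clear
  edge (7,7)–(0,7): crosses AB
  → BLOCKED

BLOCKED by obstacle 3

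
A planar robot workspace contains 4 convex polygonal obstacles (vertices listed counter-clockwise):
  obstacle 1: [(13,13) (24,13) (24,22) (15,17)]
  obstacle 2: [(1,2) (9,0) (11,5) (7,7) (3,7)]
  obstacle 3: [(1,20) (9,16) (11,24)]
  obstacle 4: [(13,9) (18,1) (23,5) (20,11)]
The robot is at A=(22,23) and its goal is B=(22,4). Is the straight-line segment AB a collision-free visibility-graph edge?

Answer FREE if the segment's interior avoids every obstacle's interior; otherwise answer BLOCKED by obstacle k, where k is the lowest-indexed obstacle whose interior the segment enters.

Obstacle 1 [(13,13) (24,13) (24,22) (15,17)]:
  edge (13,13)–(24,13): crosses AB
  edge (24,13)–(24,22): clear
  edge (24,22)–(15,17): crosses AB
  edge (15,17)–(13,13): clear
  → BLOCKED
Obstacle 2 [(1,2) (9,0) (11,5) (7,7) (3,7)]:
  edge (1,2)–(9,0): clear
  edge (9,0)–(11,5): clear
  edge (11,5)–(7,7): clear
  edge (7,7)–(3,7): clear
  edge (3,7)–(1,2): clear
  midpoint (22,27/2) outside
  → clear
Obstacle 3 [(1,20) (9,16) (11,24)]:
  edge (1,20)–(9,16): clear
  edge (9,16)–(11,24): clear
  edge (11,24)–(1,20): clear
  midpoint (22,27/2) outside
  → clear
Obstacle 4 [(13,9) (18,1) (23,5) (20,11)]:
  edge (13,9)–(18,1): clear
  edge (18,1)–(23,5): crosses AB
  edge (23,5)–(20,11): crosses AB
  edge (20,11)–(13,9): clear
  → BLOCKED

BLOCKED by obstacle 1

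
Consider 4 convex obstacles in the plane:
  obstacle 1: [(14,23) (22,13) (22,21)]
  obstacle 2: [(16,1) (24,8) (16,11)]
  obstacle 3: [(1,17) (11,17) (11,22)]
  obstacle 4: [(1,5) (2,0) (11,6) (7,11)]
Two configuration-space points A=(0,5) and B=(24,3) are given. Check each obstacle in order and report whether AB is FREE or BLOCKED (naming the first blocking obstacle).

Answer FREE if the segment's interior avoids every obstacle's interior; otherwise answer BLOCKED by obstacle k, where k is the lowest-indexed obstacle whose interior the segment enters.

Obstacle 1 [(14,23) (22,13) (22,21)]:
  edge (14,23)–(22,13): clear
  edge (22,13)–(22,21): clear
  edge (22,21)–(14,23): clear
  midpoint (12,4) outside
  → clear
Obstacle 2 [(16,1) (24,8) (16,11)]:
  edge (16,1)–(24,8): crosses AB
  edge (24,8)–(16,11): clear
  edge (16,11)–(16,1): crosses AB
  → BLOCKED
Obstacle 3 [(1,17) (11,17) (11,22)]:
  edge (1,17)–(11,17): clear
  edge (11,17)–(11,22): clear
  edge (11,22)–(1,17): clear
  midpoint (12,4) outside
  → clear
Obstacle 4 [(1,5) (2,0) (11,6) (7,11)]:
  edge (1,5)–(2,0): crosses AB
  edge (2,0)–(11,6): crosses AB
  edge (11,6)–(7,11): clear
  edge (7,11)–(1,5): clear
  → BLOCKED

BLOCKED by obstacle 2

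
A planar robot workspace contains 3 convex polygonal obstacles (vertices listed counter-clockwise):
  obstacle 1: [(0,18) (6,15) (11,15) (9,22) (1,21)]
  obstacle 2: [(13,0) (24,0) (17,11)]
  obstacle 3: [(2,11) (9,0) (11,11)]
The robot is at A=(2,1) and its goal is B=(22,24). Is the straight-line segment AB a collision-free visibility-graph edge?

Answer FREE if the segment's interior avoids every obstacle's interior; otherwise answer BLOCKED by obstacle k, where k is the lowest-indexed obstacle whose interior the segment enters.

Obstacle 1 [(0,18) (6,15) (11,15) (9,22) (1,21)]:
  edge (0,18)–(6,15): clear
  edge (6,15)–(11,15): clear
  edge (11,15)–(9,22): clear
  edge (9,22)–(1,21): clear
  edge (1,21)–(0,18): clear
  midpoint (12,25/2) outside
  → clear
Obstacle 2 [(13,0) (24,0) (17,11)]:
  edge (13,0)–(24,0): clear
  edge (24,0)–(17,11): clear
  edge (17,11)–(13,0): clear
  midpoint (12,25/2) outside
  → clear
Obstacle 3 [(2,11) (9,0) (11,11)]:
  edge (2,11)–(9,0): crosses AB
  edge (9,0)–(11,11): clear
  edge (11,11)–(2,11): crosses AB
  → BLOCKED

BLOCKED by obstacle 3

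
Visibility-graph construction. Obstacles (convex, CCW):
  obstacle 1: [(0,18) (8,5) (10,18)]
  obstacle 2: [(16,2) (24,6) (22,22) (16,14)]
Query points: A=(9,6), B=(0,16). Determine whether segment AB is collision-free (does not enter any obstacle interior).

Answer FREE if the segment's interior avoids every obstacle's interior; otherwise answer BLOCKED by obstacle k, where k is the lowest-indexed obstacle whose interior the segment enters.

Obstacle 1 [(0,18) (8,5) (10,18)]:
  edge (0,18)–(8,5): crosses AB
  edge (8,5)–(10,18): crosses AB
  edge (10,18)–(0,18): clear
  → BLOCKED
Obstacle 2 [(16,2) (24,6) (22,22) (16,14)]:
  edge (16,2)–(24,6): clear
  edge (24,6)–(22,22): clear
  edge (22,22)–(16,14): clear
  edge (16,14)–(16,2): clear
  midpoint (9/2,11) outside
  → clear

BLOCKED by obstacle 1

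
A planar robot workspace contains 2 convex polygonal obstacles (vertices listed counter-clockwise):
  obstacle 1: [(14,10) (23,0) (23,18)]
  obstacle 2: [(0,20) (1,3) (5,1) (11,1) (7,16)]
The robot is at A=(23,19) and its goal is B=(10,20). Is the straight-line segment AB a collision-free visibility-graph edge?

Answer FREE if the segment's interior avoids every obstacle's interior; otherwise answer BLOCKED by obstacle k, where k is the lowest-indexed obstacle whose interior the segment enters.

Obstacle 1 [(14,10) (23,0) (23,18)]:
  edge (14,10)–(23,0): clear
  edge (23,0)–(23,18): clear
  edge (23,18)–(14,10): clear
  midpoint (33/2,39/2) outside
  → clear
Obstacle 2 [(0,20) (1,3) (5,1) (11,1) (7,16)]:
  edge (0,20)–(1,3): clear
  edge (1,3)–(5,1): clear
  edge (5,1)–(11,1): clear
  edge (11,1)–(7,16): clear
  edge (7,16)–(0,20): clear
  midpoint (33/2,39/2) outside
  → clear

FREE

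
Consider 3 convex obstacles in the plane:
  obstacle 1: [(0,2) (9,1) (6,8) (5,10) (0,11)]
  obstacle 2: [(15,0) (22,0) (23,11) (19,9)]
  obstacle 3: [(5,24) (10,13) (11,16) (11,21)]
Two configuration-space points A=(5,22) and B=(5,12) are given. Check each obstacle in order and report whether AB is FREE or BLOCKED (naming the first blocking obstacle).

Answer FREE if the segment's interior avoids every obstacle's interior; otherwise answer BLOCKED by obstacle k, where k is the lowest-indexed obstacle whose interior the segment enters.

Obstacle 1 [(0,2) (9,1) (6,8) (5,10) (0,11)]:
  edge (0,2)–(9,1): clear
  edge (9,1)–(6,8): clear
  edge (6,8)–(5,10): clear
  edge (5,10)–(0,11): clear
  edge (0,11)–(0,2): clear
  midpoint (5,17) outside
  → clear
Obstacle 2 [(15,0) (22,0) (23,11) (19,9)]:
  edge (15,0)–(22,0): clear
  edge (22,0)–(23,11): clear
  edge (23,11)–(19,9): clear
  edge (19,9)–(15,0): clear
  midpoint (5,17) outside
  → clear
Obstacle 3 [(5,24) (10,13) (11,16) (11,21)]:
  edge (5,24)–(10,13): clear
  edge (10,13)–(11,16): clear
  edge (11,16)–(11,21): clear
  edge (11,21)–(5,24): clear
  midpoint (5,17) outside
  → clear

FREE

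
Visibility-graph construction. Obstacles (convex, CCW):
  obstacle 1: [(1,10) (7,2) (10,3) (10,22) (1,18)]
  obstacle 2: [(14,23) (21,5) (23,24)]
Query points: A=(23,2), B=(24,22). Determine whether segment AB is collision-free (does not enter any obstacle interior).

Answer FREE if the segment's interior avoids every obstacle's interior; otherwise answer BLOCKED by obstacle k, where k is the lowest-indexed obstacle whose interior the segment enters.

FREE

Obstacle 1 [(1,10) (7,2) (10,3) (10,22) (1,18)]:
  edge (1,10)–(7,2): clear
  edge (7,2)–(10,3): clear
  edge (10,3)–(10,22): clear
  edge (10,22)–(1,18): clear
  edge (1,18)–(1,10): clear
  midpoint (47/2,12) outside
  → clear
Obstacle 2 [(14,23) (21,5) (23,24)]:
  edge (14,23)–(21,5): clear
  edge (21,5)–(23,24): clear
  edge (23,24)–(14,23): clear
  midpoint (47/2,12) outside
  → clear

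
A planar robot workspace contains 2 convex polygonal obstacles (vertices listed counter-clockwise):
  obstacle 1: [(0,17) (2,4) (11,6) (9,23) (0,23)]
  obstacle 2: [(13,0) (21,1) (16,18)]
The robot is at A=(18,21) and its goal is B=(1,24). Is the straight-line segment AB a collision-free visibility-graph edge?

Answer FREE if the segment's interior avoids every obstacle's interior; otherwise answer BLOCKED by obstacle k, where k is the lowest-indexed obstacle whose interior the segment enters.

BLOCKED by obstacle 1

Obstacle 1 [(0,17) (2,4) (11,6) (9,23) (0,23)]:
  edge (0,17)–(2,4): clear
  edge (2,4)–(11,6): clear
  edge (11,6)–(9,23): crosses AB
  edge (9,23)–(0,23): crosses AB
  edge (0,23)–(0,17): clear
  → BLOCKED
Obstacle 2 [(13,0) (21,1) (16,18)]:
  edge (13,0)–(21,1): clear
  edge (21,1)–(16,18): clear
  edge (16,18)–(13,0): clear
  midpoint (19/2,45/2) outside
  → clear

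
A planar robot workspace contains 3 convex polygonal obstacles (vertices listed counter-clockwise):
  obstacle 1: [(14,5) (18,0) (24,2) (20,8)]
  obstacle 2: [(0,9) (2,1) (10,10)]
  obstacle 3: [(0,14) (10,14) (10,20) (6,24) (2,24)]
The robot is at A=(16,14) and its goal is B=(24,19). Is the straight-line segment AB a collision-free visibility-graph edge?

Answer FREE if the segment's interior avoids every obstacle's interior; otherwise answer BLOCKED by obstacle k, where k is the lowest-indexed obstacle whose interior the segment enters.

Obstacle 1 [(14,5) (18,0) (24,2) (20,8)]:
  edge (14,5)–(18,0): clear
  edge (18,0)–(24,2): clear
  edge (24,2)–(20,8): clear
  edge (20,8)–(14,5): clear
  midpoint (20,33/2) outside
  → clear
Obstacle 2 [(0,9) (2,1) (10,10)]:
  edge (0,9)–(2,1): clear
  edge (2,1)–(10,10): clear
  edge (10,10)–(0,9): clear
  midpoint (20,33/2) outside
  → clear
Obstacle 3 [(0,14) (10,14) (10,20) (6,24) (2,24)]:
  edge (0,14)–(10,14): clear
  edge (10,14)–(10,20): clear
  edge (10,20)–(6,24): clear
  edge (6,24)–(2,24): clear
  edge (2,24)–(0,14): clear
  midpoint (20,33/2) outside
  → clear

FREE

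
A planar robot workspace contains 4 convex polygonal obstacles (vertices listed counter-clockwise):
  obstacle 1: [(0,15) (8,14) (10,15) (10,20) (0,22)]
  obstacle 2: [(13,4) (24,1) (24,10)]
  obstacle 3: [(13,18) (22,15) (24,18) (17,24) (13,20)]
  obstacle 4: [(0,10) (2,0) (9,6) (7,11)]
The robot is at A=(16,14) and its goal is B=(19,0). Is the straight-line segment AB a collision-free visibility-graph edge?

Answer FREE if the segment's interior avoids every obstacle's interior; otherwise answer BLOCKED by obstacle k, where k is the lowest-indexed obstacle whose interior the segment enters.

Obstacle 1 [(0,15) (8,14) (10,15) (10,20) (0,22)]:
  edge (0,15)–(8,14): clear
  edge (8,14)–(10,15): clear
  edge (10,15)–(10,20): clear
  edge (10,20)–(0,22): clear
  edge (0,22)–(0,15): clear
  midpoint (35/2,7) outside
  → clear
Obstacle 2 [(13,4) (24,1) (24,10)]:
  edge (13,4)–(24,1): crosses AB
  edge (24,1)–(24,10): clear
  edge (24,10)–(13,4): crosses AB
  → BLOCKED
Obstacle 3 [(13,18) (22,15) (24,18) (17,24) (13,20)]:
  edge (13,18)–(22,15): clear
  edge (22,15)–(24,18): clear
  edge (24,18)–(17,24): clear
  edge (17,24)–(13,20): clear
  edge (13,20)–(13,18): clear
  midpoint (35/2,7) outside
  → clear
Obstacle 4 [(0,10) (2,0) (9,6) (7,11)]:
  edge (0,10)–(2,0): clear
  edge (2,0)–(9,6): clear
  edge (9,6)–(7,11): clear
  edge (7,11)–(0,10): clear
  midpoint (35/2,7) outside
  → clear

BLOCKED by obstacle 2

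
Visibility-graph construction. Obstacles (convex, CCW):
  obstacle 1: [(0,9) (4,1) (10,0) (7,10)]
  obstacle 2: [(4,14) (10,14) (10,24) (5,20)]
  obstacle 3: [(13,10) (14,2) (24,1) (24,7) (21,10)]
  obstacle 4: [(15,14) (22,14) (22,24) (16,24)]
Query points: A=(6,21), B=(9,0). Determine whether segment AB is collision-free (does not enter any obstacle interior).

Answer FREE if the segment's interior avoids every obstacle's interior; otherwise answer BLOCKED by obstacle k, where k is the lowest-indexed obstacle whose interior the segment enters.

Obstacle 1 [(0,9) (4,1) (10,0) (7,10)]:
  edge (0,9)–(4,1): clear
  edge (4,1)–(10,0): crosses AB
  edge (10,0)–(7,10): crosses AB
  edge (7,10)–(0,9): clear
  → BLOCKED
Obstacle 2 [(4,14) (10,14) (10,24) (5,20)]:
  edge (4,14)–(10,14): crosses AB
  edge (10,14)–(10,24): clear
  edge (10,24)–(5,20): crosses AB
  edge (5,20)–(4,14): clear
  → BLOCKED
Obstacle 3 [(13,10) (14,2) (24,1) (24,7) (21,10)]:
  edge (13,10)–(14,2): clear
  edge (14,2)–(24,1): clear
  edge (24,1)–(24,7): clear
  edge (24,7)–(21,10): clear
  edge (21,10)–(13,10): clear
  midpoint (15/2,21/2) outside
  → clear
Obstacle 4 [(15,14) (22,14) (22,24) (16,24)]:
  edge (15,14)–(22,14): clear
  edge (22,14)–(22,24): clear
  edge (22,24)–(16,24): clear
  edge (16,24)–(15,14): clear
  midpoint (15/2,21/2) outside
  → clear

BLOCKED by obstacle 1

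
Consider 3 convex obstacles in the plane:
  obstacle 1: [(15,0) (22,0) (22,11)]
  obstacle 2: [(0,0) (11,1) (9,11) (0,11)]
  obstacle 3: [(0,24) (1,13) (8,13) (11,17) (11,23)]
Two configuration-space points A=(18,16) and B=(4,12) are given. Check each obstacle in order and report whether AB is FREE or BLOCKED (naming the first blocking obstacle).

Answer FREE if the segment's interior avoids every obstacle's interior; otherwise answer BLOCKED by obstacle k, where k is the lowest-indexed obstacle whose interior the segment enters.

BLOCKED by obstacle 3

Obstacle 1 [(15,0) (22,0) (22,11)]:
  edge (15,0)–(22,0): clear
  edge (22,0)–(22,11): clear
  edge (22,11)–(15,0): clear
  midpoint (11,14) outside
  → clear
Obstacle 2 [(0,0) (11,1) (9,11) (0,11)]:
  edge (0,0)–(11,1): clear
  edge (11,1)–(9,11): clear
  edge (9,11)–(0,11): clear
  edge (0,11)–(0,0): clear
  midpoint (11,14) outside
  → clear
Obstacle 3 [(0,24) (1,13) (8,13) (11,17) (11,23)]:
  edge (0,24)–(1,13): clear
  edge (1,13)–(8,13): crosses AB
  edge (8,13)–(11,17): crosses AB
  edge (11,17)–(11,23): clear
  edge (11,23)–(0,24): clear
  → BLOCKED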